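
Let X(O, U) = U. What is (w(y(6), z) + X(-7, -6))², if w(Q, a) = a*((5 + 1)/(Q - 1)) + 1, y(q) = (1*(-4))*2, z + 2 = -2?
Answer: 49/9 ≈ 5.4444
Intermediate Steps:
z = -4 (z = -2 - 2 = -4)
y(q) = -8 (y(q) = -4*2 = -8)
w(Q, a) = 1 + 6*a/(-1 + Q) (w(Q, a) = a*(6/(-1 + Q)) + 1 = 6*a/(-1 + Q) + 1 = 1 + 6*a/(-1 + Q))
(w(y(6), z) + X(-7, -6))² = ((-1 - 8 + 6*(-4))/(-1 - 8) - 6)² = ((-1 - 8 - 24)/(-9) - 6)² = (-⅑*(-33) - 6)² = (11/3 - 6)² = (-7/3)² = 49/9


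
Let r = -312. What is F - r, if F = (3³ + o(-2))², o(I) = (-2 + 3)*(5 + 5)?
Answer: 1681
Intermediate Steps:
o(I) = 10 (o(I) = 1*10 = 10)
F = 1369 (F = (3³ + 10)² = (27 + 10)² = 37² = 1369)
F - r = 1369 - 1*(-312) = 1369 + 312 = 1681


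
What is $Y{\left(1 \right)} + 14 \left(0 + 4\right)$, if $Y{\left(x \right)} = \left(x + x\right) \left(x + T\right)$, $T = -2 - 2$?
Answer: $50$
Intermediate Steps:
$T = -4$ ($T = -2 - 2 = -4$)
$Y{\left(x \right)} = 2 x \left(-4 + x\right)$ ($Y{\left(x \right)} = \left(x + x\right) \left(x - 4\right) = 2 x \left(-4 + x\right)$)
$Y{\left(1 \right)} + 14 \left(0 + 4\right) = 2 \cdot 1 \left(-4 + 1\right) + 14 \left(0 + 4\right) = 2 \cdot 1 \left(-3\right) + 14 \cdot 4 = -6 + 56 = 50$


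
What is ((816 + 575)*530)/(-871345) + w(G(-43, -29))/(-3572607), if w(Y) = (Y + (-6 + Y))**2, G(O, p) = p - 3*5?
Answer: -528306452606/622594649283 ≈ -0.84856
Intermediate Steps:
G(O, p) = -15 + p (G(O, p) = p - 15 = -15 + p)
w(Y) = (-6 + 2*Y)**2
((816 + 575)*530)/(-871345) + w(G(-43, -29))/(-3572607) = ((816 + 575)*530)/(-871345) + (4*(-3 + (-15 - 29))**2)/(-3572607) = (1391*530)*(-1/871345) + (4*(-3 - 44)**2)*(-1/3572607) = 737230*(-1/871345) + (4*(-47)**2)*(-1/3572607) = -147446/174269 + (4*2209)*(-1/3572607) = -147446/174269 + 8836*(-1/3572607) = -147446/174269 - 8836/3572607 = -528306452606/622594649283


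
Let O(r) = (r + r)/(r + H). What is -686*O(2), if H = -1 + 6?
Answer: -392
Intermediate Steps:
H = 5
O(r) = 2*r/(5 + r) (O(r) = (r + r)/(r + 5) = (2*r)/(5 + r) = 2*r/(5 + r))
-686*O(2) = -1372*2/(5 + 2) = -1372*2/7 = -686*4/7 = -392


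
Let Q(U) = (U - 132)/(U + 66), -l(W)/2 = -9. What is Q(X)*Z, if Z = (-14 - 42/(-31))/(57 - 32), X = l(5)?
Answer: 532/775 ≈ 0.68645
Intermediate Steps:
l(W) = 18 (l(W) = -2*(-9) = 18)
X = 18
Z = -392/775 (Z = (-14 - 42*(-1/31))/25 = (-14 + 42/31)*(1/25) = -392/31*1/25 = -392/775 ≈ -0.50581)
Q(U) = (-132 + U)/(66 + U)
Q(X)*Z = ((-132 + 18)/(66 + 18))*(-392/775) = (-114/84)*(-392/775) = ((1/84)*(-114))*(-392/775) = -19/14*(-392/775) = 532/775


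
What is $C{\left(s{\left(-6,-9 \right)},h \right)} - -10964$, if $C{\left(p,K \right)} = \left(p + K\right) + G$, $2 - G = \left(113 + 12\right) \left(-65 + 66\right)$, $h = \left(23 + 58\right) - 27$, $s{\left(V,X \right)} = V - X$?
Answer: $10898$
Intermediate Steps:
$h = 54$ ($h = 81 - 27 = 54$)
$G = -123$ ($G = 2 - \left(113 + 12\right) \left(-65 + 66\right) = 2 - 125 \cdot 1 = 2 - 125 = -123$)
$C{\left(p,K \right)} = -123 + K + p$ ($C{\left(p,K \right)} = \left(p + K\right) - 123 = \left(K + p\right) - 123 = -123 + K + p$)
$C{\left(s{\left(-6,-9 \right)},h \right)} - -10964 = \left(-123 + 54 - -3\right) - -10964 = \left(-123 + 54 + \left(-6 + 9\right)\right) + 10964 = \left(-123 + 54 + 3\right) + 10964 = -66 + 10964 = 10898$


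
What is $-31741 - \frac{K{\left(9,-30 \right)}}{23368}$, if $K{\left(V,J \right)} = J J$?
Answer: $- \frac{185431147}{5842} \approx -31741.0$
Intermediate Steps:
$K{\left(V,J \right)} = J^{2}$
$-31741 - \frac{K{\left(9,-30 \right)}}{23368} = -31741 - \frac{\left(-30\right)^{2}}{23368} = -31741 - 900 \cdot \frac{1}{23368} = -31741 - \frac{225}{5842} = - \frac{185431147}{5842}$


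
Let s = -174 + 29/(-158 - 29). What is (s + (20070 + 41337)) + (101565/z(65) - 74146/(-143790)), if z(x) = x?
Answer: 10975262832878/174776745 ≈ 62796.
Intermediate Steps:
s = -32567/187 (s = -174 + 29/(-187) = -174 - 1/187*29 = -174 - 29/187 = -32567/187 ≈ -174.16)
(s + (20070 + 41337)) + (101565/z(65) - 74146/(-143790)) = (-32567/187 + (20070 + 41337)) + (101565/65 - 74146/(-143790)) = (-32567/187 + 61407) + (101565*(1/65) - 74146*(-1/143790)) = 11450542/187 + (20313/13 + 37073/71895) = 11450542/187 + 1460885084/934635 = 10975262832878/174776745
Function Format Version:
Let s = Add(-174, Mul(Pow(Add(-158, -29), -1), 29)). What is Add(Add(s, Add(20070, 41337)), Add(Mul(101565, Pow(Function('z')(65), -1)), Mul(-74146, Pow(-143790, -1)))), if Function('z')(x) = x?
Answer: Rational(10975262832878, 174776745) ≈ 62796.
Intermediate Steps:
s = Rational(-32567, 187) (s = Add(-174, Mul(Pow(-187, -1), 29)) = Add(-174, Mul(Rational(-1, 187), 29)) = Add(-174, Rational(-29, 187)) = Rational(-32567, 187) ≈ -174.16)
Add(Add(s, Add(20070, 41337)), Add(Mul(101565, Pow(Function('z')(65), -1)), Mul(-74146, Pow(-143790, -1)))) = Add(Add(Rational(-32567, 187), Add(20070, 41337)), Add(Mul(101565, Pow(65, -1)), Mul(-74146, Pow(-143790, -1)))) = Add(Add(Rational(-32567, 187), 61407), Add(Mul(101565, Rational(1, 65)), Mul(-74146, Rational(-1, 143790)))) = Add(Rational(11450542, 187), Add(Rational(20313, 13), Rational(37073, 71895))) = Add(Rational(11450542, 187), Rational(1460885084, 934635)) = Rational(10975262832878, 174776745)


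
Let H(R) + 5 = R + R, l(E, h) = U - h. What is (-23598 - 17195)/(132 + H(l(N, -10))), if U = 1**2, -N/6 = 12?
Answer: -40793/149 ≈ -273.78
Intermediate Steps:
N = -72 (N = -6*12 = -72)
U = 1
l(E, h) = 1 - h
H(R) = -5 + 2*R (H(R) = -5 + (R + R) = -5 + 2*R)
(-23598 - 17195)/(132 + H(l(N, -10))) = (-23598 - 17195)/(132 + (-5 + 2*(1 - 1*(-10)))) = -40793/(132 + (-5 + 2*(1 + 10))) = -40793/(132 + (-5 + 2*11)) = -40793/(132 + (-5 + 22)) = -40793/(132 + 17) = -40793/149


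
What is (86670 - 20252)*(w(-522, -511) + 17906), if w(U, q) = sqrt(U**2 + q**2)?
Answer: 1189280708 + 66418*sqrt(533605) ≈ 1.2378e+9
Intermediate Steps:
(86670 - 20252)*(w(-522, -511) + 17906) = (86670 - 20252)*(sqrt((-522)**2 + (-511)**2) + 17906) = 66418*(sqrt(272484 + 261121) + 17906) = 66418*(sqrt(533605) + 17906) = 66418*(17906 + sqrt(533605)) = 1189280708 + 66418*sqrt(533605)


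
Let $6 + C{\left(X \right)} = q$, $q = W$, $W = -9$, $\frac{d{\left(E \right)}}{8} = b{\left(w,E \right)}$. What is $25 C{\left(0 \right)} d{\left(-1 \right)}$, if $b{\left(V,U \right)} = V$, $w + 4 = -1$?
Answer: $15000$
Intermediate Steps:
$w = -5$ ($w = -4 - 1 = -5$)
$d{\left(E \right)} = -40$ ($d{\left(E \right)} = 8 \left(-5\right) = -40$)
$q = -9$
$C{\left(X \right)} = -15$ ($C{\left(X \right)} = -6 - 9 = -15$)
$25 C{\left(0 \right)} d{\left(-1 \right)} = 25 \left(-15\right) \left(-40\right) = \left(-375\right) \left(-40\right) = 15000$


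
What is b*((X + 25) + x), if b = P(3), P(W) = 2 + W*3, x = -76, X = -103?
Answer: -1694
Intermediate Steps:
P(W) = 2 + 3*W
b = 11 (b = 2 + 3*3 = 2 + 9 = 11)
b*((X + 25) + x) = 11*((-103 + 25) - 76) = 11*(-78 - 76) = 11*(-154) = -1694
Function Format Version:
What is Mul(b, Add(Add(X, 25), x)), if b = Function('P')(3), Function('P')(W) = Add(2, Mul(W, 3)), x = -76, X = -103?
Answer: -1694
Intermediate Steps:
Function('P')(W) = Add(2, Mul(3, W))
b = 11 (b = Add(2, Mul(3, 3)) = Add(2, 9) = 11)
Mul(b, Add(Add(X, 25), x)) = Mul(11, Add(Add(-103, 25), -76)) = Mul(11, Add(-78, -76)) = Mul(11, -154) = -1694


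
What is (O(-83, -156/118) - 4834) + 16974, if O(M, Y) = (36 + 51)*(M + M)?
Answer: -2302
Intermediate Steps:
O(M, Y) = 174*M (O(M, Y) = 87*(2*M) = 174*M)
(O(-83, -156/118) - 4834) + 16974 = (174*(-83) - 4834) + 16974 = (-14442 - 4834) + 16974 = -19276 + 16974 = -2302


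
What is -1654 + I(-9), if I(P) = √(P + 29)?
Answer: -1654 + 2*√5 ≈ -1649.5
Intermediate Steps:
I(P) = √(29 + P)
-1654 + I(-9) = -1654 + √(29 - 9) = -1654 + √20 = -1654 + 2*√5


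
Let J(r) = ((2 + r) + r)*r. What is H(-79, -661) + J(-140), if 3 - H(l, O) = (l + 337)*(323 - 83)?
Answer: -22997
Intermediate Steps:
H(l, O) = -80877 - 240*l (H(l, O) = 3 - (l + 337)*(323 - 83) = 3 - (337 + l)*240 = 3 - (80880 + 240*l) = 3 + (-80880 - 240*l) = -80877 - 240*l)
J(r) = r*(2 + 2*r) (J(r) = (2 + 2*r)*r = r*(2 + 2*r))
H(-79, -661) + J(-140) = (-80877 - 240*(-79)) + 2*(-140)*(1 - 140) = (-80877 + 18960) + 2*(-140)*(-139) = -61917 + 38920 = -22997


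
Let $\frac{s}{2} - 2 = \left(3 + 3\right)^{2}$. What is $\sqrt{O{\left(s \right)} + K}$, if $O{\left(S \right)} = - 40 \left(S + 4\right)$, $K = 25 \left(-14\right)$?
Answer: $5 i \sqrt{142} \approx 59.582 i$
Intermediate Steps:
$s = 76$ ($s = 4 + 2 \left(3 + 3\right)^{2} = 4 + 2 \cdot 6^{2} = 4 + 2 \cdot 36 = 4 + 72 = 76$)
$K = -350$
$O{\left(S \right)} = -160 - 40 S$ ($O{\left(S \right)} = - 40 \left(4 + S\right) = -160 - 40 S$)
$\sqrt{O{\left(s \right)} + K} = \sqrt{\left(-160 - 3040\right) - 350} = \sqrt{-3200 - 350} = \sqrt{-3550} = 5 i \sqrt{142}$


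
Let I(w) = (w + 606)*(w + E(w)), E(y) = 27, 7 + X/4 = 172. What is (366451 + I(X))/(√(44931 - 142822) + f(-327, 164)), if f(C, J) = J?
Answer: 202735652/124787 - 1236193*I*√97891/124787 ≈ 1624.7 - 3099.5*I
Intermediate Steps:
X = 660 (X = -28 + 4*172 = -28 + 688 = 660)
I(w) = (27 + w)*(606 + w) (I(w) = (w + 606)*(w + 27) = (606 + w)*(27 + w) = (27 + w)*(606 + w))
(366451 + I(X))/(√(44931 - 142822) + f(-327, 164)) = (366451 + (16362 + 660² + 633*660))/(√(44931 - 142822) + 164) = (366451 + (16362 + 435600 + 417780))/(√(-97891) + 164) = (366451 + 869742)/(I*√97891 + 164) = 1236193/(164 + I*√97891)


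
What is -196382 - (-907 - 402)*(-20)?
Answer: -222562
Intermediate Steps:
-196382 - (-907 - 402)*(-20) = -196382 - (-1309)*(-20) = -196382 - 1*26180 = -196382 - 26180 = -222562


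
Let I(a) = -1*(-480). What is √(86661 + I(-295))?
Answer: √87141 ≈ 295.20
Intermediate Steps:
I(a) = 480
√(86661 + I(-295)) = √(86661 + 480) = √87141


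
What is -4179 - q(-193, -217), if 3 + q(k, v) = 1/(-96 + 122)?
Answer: -108577/26 ≈ -4176.0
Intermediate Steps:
q(k, v) = -77/26 (q(k, v) = -3 + 1/(-96 + 122) = -3 + 1/26 = -77/26)
-4179 - q(-193, -217) = -4179 - 1*(-77/26) = -4179 + 77/26 = -108577/26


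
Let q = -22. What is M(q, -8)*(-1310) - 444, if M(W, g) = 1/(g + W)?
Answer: -1201/3 ≈ -400.33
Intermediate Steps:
M(W, g) = 1/(W + g)
M(q, -8)*(-1310) - 444 = -1310/(-22 - 8) - 444 = -1310/(-30) - 444 = -1/30*(-1310) - 444 = 131/3 - 444 = -1201/3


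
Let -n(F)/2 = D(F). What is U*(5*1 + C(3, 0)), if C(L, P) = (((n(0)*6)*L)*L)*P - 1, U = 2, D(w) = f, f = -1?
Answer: 8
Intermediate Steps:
D(w) = -1
n(F) = 2 (n(F) = -2*(-1) = 2)
C(L, P) = -1 + 12*P*L² (C(L, P) = (((2*6)*L)*L)*P - 1 = ((12*L)*L)*P - 1 = (12*L²)*P - 1 = 12*P*L² - 1 = -1 + 12*P*L²)
U*(5*1 + C(3, 0)) = 2*(5*1 + (-1 + 12*0*3²)) = 2*(5 + (-1 + 12*0*9)) = 2*(5 + (-1 + 0)) = 2*(5 - 1) = 2*4 = 8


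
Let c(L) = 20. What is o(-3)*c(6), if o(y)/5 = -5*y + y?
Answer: 1200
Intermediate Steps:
o(y) = -20*y (o(y) = 5*(-5*y + y) = 5*(-4*y) = -20*y)
o(-3)*c(6) = -20*(-3)*20 = 60*20 = 1200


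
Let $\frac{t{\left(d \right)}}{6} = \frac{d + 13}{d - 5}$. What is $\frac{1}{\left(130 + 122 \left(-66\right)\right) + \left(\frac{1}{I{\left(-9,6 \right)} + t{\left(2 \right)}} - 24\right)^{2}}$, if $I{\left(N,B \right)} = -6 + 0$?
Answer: $- \frac{1296}{9518687} \approx -0.00013615$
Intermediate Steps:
$I{\left(N,B \right)} = -6$
$t{\left(d \right)} = \frac{6 \left(13 + d\right)}{-5 + d}$ ($t{\left(d \right)} = 6 \frac{d + 13}{d - 5} = 6 \frac{13 + d}{-5 + d} = \frac{6 \left(13 + d\right)}{-5 + d}$)
$\frac{1}{\left(130 + 122 \left(-66\right)\right) + \left(\frac{1}{I{\left(-9,6 \right)} + t{\left(2 \right)}} - 24\right)^{2}} = \frac{1}{\left(130 + 122 \left(-66\right)\right) + \left(\frac{1}{-6 + \frac{6 \left(13 + 2\right)}{-5 + 2}} - 24\right)^{2}} = \frac{1}{\left(130 - 8052\right) + \left(\frac{1}{-6 + 6 \frac{1}{-3} \cdot 15} - 24\right)^{2}} = \frac{1}{-7922 + \left(\frac{1}{-6 + 6 \left(- \frac{1}{3}\right) 15} - 24\right)^{2}} = \frac{1}{-7922 + \left(\frac{1}{-6 - 30} - 24\right)^{2}} = \frac{1}{-7922 + \left(\frac{1}{-36} - 24\right)^{2}} = \frac{1}{-7922 + \left(- \frac{1}{36} - 24\right)^{2}} = \frac{1}{-7922 + \left(- \frac{865}{36}\right)^{2}} = \frac{1}{-7922 + \frac{748225}{1296}} = \frac{1}{- \frac{9518687}{1296}} = - \frac{1296}{9518687}$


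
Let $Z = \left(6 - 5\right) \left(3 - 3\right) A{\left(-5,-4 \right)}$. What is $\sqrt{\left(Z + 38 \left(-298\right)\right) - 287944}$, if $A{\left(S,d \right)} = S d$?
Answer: $6 i \sqrt{8313} \approx 547.05 i$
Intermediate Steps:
$Z = 0$ ($Z = \left(6 - 5\right) \left(3 - 3\right) \left(\left(-5\right) \left(-4\right)\right) = 1 \cdot 0 \cdot 20 = 1 \cdot 0 = 0$)
$\sqrt{\left(Z + 38 \left(-298\right)\right) - 287944} = \sqrt{\left(0 + 38 \left(-298\right)\right) - 287944} = \sqrt{\left(0 - 11324\right) - 287944} = \sqrt{-11324 - 287944} = \sqrt{-299268} = 6 i \sqrt{8313}$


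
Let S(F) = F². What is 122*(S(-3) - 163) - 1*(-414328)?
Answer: 395540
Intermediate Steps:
122*(S(-3) - 163) - 1*(-414328) = 122*((-3)² - 163) - 1*(-414328) = 122*(9 - 163) + 414328 = 122*(-154) + 414328 = -18788 + 414328 = 395540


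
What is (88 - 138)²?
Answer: 2500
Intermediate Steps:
(88 - 138)² = (-50)² = 2500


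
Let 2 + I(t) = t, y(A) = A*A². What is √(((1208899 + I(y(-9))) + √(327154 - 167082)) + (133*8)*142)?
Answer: √(1359256 + 2*√40018) ≈ 1166.0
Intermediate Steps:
y(A) = A³
I(t) = -2 + t
√(((1208899 + I(y(-9))) + √(327154 - 167082)) + (133*8)*142) = √(((1208899 + (-2 + (-9)³)) + √(327154 - 167082)) + (133*8)*142) = √(((1208899 + (-2 - 729)) + √160072) + 1064*142) = √(((1208899 - 731) + 2*√40018) + 151088) = √((1208168 + 2*√40018) + 151088) = √(1359256 + 2*√40018)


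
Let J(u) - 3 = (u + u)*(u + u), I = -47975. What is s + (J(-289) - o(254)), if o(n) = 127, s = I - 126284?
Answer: 159701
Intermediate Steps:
J(u) = 3 + 4*u² (J(u) = 3 + (u + u)*(u + u) = 3 + (2*u)*(2*u) = 3 + 4*u²)
s = -174259 (s = -47975 - 126284 = -174259)
s + (J(-289) - o(254)) = -174259 + ((3 + 4*(-289)²) - 1*127) = -174259 + ((3 + 4*83521) - 127) = -174259 + ((3 + 334084) - 127) = -174259 + (334087 - 127) = -174259 + 333960 = 159701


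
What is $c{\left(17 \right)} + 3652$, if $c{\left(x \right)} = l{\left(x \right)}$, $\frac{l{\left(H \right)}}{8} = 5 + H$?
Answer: $3828$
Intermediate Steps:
$l{\left(H \right)} = 40 + 8 H$ ($l{\left(H \right)} = 8 \left(5 + H\right) = 40 + 8 H$)
$c{\left(x \right)} = 40 + 8 x$
$c{\left(17 \right)} + 3652 = \left(40 + 8 \cdot 17\right) + 3652 = \left(40 + 136\right) + 3652 = 176 + 3652 = 3828$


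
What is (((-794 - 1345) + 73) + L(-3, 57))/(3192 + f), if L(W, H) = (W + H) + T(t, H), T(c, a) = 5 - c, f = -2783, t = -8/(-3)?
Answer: -6029/1227 ≈ -4.9136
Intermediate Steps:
t = 8/3 (t = -8*(-1/3) = 8/3 ≈ 2.6667)
L(W, H) = 7/3 + H + W (L(W, H) = (W + H) + (5 - 1*8/3) = (H + W) + (5 - 8/3) = (H + W) + 7/3 = 7/3 + H + W)
(((-794 - 1345) + 73) + L(-3, 57))/(3192 + f) = (((-794 - 1345) + 73) + (7/3 + 57 - 3))/(3192 - 2783) = ((-2139 + 73) + 169/3)/409 = (-2066 + 169/3)*(1/409) = -6029/3*1/409 = -6029/1227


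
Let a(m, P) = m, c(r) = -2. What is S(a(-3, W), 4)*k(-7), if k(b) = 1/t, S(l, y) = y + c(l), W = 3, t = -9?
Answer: -2/9 ≈ -0.22222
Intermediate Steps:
S(l, y) = -2 + y (S(l, y) = y - 2 = -2 + y)
k(b) = -1/9 (k(b) = 1/(-9) = -1/9)
S(a(-3, W), 4)*k(-7) = (-2 + 4)*(-1/9) = 2*(-1/9) = -2/9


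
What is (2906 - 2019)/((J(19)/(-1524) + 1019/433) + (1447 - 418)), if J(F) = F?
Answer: 585324204/680573597 ≈ 0.86005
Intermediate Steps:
(2906 - 2019)/((J(19)/(-1524) + 1019/433) + (1447 - 418)) = (2906 - 2019)/((19/(-1524) + 1019/433) + (1447 - 418)) = 887/((19*(-1/1524) + 1019*(1/433)) + 1029) = 887/((-19/1524 + 1019/433) + 1029) = 887/(1544729/659892 + 1029) = 887/(680573597/659892) = 887*(659892/680573597) = 585324204/680573597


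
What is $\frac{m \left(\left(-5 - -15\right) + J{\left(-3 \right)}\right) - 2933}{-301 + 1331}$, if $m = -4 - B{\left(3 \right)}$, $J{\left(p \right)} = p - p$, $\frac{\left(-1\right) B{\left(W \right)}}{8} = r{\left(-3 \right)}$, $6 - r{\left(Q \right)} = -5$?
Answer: $- \frac{2093}{1030} \approx -2.032$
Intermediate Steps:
$r{\left(Q \right)} = 11$ ($r{\left(Q \right)} = 6 - -5 = 6 + 5 = 11$)
$B{\left(W \right)} = -88$ ($B{\left(W \right)} = \left(-8\right) 11 = -88$)
$J{\left(p \right)} = 0$
$m = 84$ ($m = -4 - -88 = -4 + 88 = 84$)
$\frac{m \left(\left(-5 - -15\right) + J{\left(-3 \right)}\right) - 2933}{-301 + 1331} = \frac{84 \left(\left(-5 - -15\right) + 0\right) - 2933}{-301 + 1331} = \frac{84 \left(\left(-5 + 15\right) + 0\right) - 2933}{1030} = \left(84 \left(10 + 0\right) - 2933\right) \frac{1}{1030} = \left(84 \cdot 10 - 2933\right) \frac{1}{1030} = \left(840 - 2933\right) \frac{1}{1030} = \left(-2093\right) \frac{1}{1030} = - \frac{2093}{1030}$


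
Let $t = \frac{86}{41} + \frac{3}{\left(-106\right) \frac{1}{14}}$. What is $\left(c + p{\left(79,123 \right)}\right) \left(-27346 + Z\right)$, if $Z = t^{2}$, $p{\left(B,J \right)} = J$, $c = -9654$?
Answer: $\frac{1230568403218875}{4721929} \approx 2.6061 \cdot 10^{8}$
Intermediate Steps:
$t = \frac{3697}{2173}$ ($t = 86 \cdot \frac{1}{41} + \frac{3}{\left(-106\right) \frac{1}{14}} = \frac{86}{41} + \frac{3}{- \frac{53}{7}} = \frac{86}{41} + 3 \left(- \frac{7}{53}\right) = \frac{86}{41} - \frac{21}{53} = \frac{3697}{2173} \approx 1.7013$)
$Z = \frac{13667809}{4721929}$ ($Z = \left(\frac{3697}{2173}\right)^{2} = \frac{13667809}{4721929} \approx 2.8945$)
$\left(c + p{\left(79,123 \right)}\right) \left(-27346 + Z\right) = \left(-9654 + 123\right) \left(-27346 + \frac{13667809}{4721929}\right) = \left(-9531\right) \left(- \frac{129112202625}{4721929}\right) = \frac{1230568403218875}{4721929}$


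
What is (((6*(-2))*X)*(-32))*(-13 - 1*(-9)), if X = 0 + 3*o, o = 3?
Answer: -13824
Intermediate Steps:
X = 9 (X = 0 + 3*3 = 0 + 9 = 9)
(((6*(-2))*X)*(-32))*(-13 - 1*(-9)) = (((6*(-2))*9)*(-32))*(-13 - 1*(-9)) = (-12*9*(-32))*(-13 + 9) = -108*(-32)*(-4) = 3456*(-4) = -13824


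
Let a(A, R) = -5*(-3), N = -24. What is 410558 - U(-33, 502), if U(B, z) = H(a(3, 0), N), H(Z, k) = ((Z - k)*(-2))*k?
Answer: 408686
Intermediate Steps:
a(A, R) = 15
H(Z, k) = k*(-2*Z + 2*k) (H(Z, k) = (-2*Z + 2*k)*k = k*(-2*Z + 2*k))
U(B, z) = 1872 (U(B, z) = 2*(-24)*(-24 - 1*15) = 2*(-24)*(-24 - 15) = 2*(-24)*(-39) = 1872)
410558 - U(-33, 502) = 410558 - 1*1872 = 410558 - 1872 = 408686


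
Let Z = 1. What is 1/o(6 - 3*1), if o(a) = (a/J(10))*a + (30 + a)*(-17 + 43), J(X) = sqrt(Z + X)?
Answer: 3146/2699241 - sqrt(11)/899747 ≈ 0.0011618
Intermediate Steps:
J(X) = sqrt(1 + X)
o(a) = 780 + 26*a + sqrt(11)*a**2/11 (o(a) = (a/(sqrt(1 + 10)))*a + (30 + a)*(-17 + 43) = (a/(sqrt(11)))*a + (30 + a)*26 = (a*(sqrt(11)/11))*a + (780 + 26*a) = (a*sqrt(11)/11)*a + (780 + 26*a) = sqrt(11)*a**2/11 + (780 + 26*a) = 780 + 26*a + sqrt(11)*a**2/11)
1/o(6 - 3*1) = 1/(780 + 26*(6 - 3*1) + sqrt(11)*(6 - 3*1)**2/11) = 1/(780 + 26*(6 - 3) + sqrt(11)*(6 - 3)**2/11) = 1/(780 + 26*3 + (1/11)*sqrt(11)*3**2) = 1/(780 + 78 + (1/11)*sqrt(11)*9) = 1/(780 + 78 + 9*sqrt(11)/11) = 1/(858 + 9*sqrt(11)/11)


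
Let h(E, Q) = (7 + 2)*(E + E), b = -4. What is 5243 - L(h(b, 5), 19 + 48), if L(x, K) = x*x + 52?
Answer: 7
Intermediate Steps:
h(E, Q) = 18*E (h(E, Q) = 9*(2*E) = 18*E)
L(x, K) = 52 + x² (L(x, K) = x² + 52 = 52 + x²)
5243 - L(h(b, 5), 19 + 48) = 5243 - (52 + (18*(-4))²) = 5243 - (52 + (-72)²) = 5243 - (52 + 5184) = 5243 - 1*5236 = 5243 - 5236 = 7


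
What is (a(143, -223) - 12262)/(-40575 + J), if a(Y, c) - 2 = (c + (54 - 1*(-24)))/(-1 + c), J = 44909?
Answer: -249645/88256 ≈ -2.8286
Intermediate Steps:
a(Y, c) = 2 + (78 + c)/(-1 + c) (a(Y, c) = 2 + (c + (54 - 1*(-24)))/(-1 + c) = 2 + (c + (54 + 24))/(-1 + c) = 2 + (c + 78)/(-1 + c) = 2 + (78 + c)/(-1 + c))
(a(143, -223) - 12262)/(-40575 + J) = ((76 + 3*(-223))/(-1 - 223) - 12262)/(-40575 + 44909) = ((76 - 669)/(-224) - 12262)/4334 = (-1/224*(-593) - 12262)*(1/4334) = (593/224 - 12262)*(1/4334) = -2746095/224*1/4334 = -249645/88256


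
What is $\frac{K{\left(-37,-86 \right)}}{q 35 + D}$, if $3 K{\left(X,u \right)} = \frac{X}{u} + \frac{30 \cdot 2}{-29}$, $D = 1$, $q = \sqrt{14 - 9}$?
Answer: $\frac{4087}{45819768} - \frac{143045 \sqrt{5}}{45819768} \approx -0.0068916$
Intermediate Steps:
$q = \sqrt{5} \approx 2.2361$
$K{\left(X,u \right)} = - \frac{20}{29} + \frac{X}{3 u}$ ($K{\left(X,u \right)} = \frac{\frac{X}{u} + \frac{30 \cdot 2}{-29}}{3} = \frac{\frac{X}{u} + 60 \left(- \frac{1}{29}\right)}{3} = \frac{\frac{X}{u} - \frac{60}{29}}{3} = \frac{- \frac{60}{29} + \frac{X}{u}}{3} = - \frac{20}{29} + \frac{X}{3 u}$)
$\frac{K{\left(-37,-86 \right)}}{q 35 + D} = \frac{- \frac{20}{29} + \frac{1}{3} \left(-37\right) \frac{1}{-86}}{\sqrt{5} \cdot 35 + 1} = \frac{- \frac{20}{29} + \frac{1}{3} \left(-37\right) \left(- \frac{1}{86}\right)}{35 \sqrt{5} + 1} = \frac{- \frac{20}{29} + \frac{37}{258}}{1 + 35 \sqrt{5}} = - \frac{4087}{7482 \left(1 + 35 \sqrt{5}\right)}$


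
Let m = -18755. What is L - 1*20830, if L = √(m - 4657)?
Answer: -20830 + 2*I*√5853 ≈ -20830.0 + 153.01*I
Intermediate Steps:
L = 2*I*√5853 (L = √(-18755 - 4657) = √(-23412) = 2*I*√5853 ≈ 153.01*I)
L - 1*20830 = 2*I*√5853 - 1*20830 = 2*I*√5853 - 20830 = -20830 + 2*I*√5853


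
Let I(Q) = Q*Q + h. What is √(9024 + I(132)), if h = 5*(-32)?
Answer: 4*√1643 ≈ 162.14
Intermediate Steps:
h = -160
I(Q) = -160 + Q² (I(Q) = Q*Q - 160 = Q² - 160 = -160 + Q²)
√(9024 + I(132)) = √(9024 + (-160 + 132²)) = √(9024 + (-160 + 17424)) = √(9024 + 17264) = √26288 = 4*√1643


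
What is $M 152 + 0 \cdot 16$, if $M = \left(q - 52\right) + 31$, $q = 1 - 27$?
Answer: $-7144$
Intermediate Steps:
$q = -26$ ($q = 1 - 27 = -26$)
$M = -47$ ($M = \left(-26 - 52\right) + 31 = -78 + 31 = -47$)
$M 152 + 0 \cdot 16 = \left(-47\right) 152 + 0 \cdot 16 = -7144 + 0 = -7144$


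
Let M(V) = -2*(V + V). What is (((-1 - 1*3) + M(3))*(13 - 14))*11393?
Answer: 182288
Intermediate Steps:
M(V) = -4*V
(((-1 - 1*3) + M(3))*(13 - 14))*11393 = (((-1 - 1*3) - 4*3)*(13 - 14))*11393 = (((-1 - 3) - 12)*(-1))*11393 = ((-4 - 12)*(-1))*11393 = -16*(-1)*11393 = 16*11393 = 182288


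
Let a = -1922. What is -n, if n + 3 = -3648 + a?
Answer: 5573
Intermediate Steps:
n = -5573 (n = -3 + (-3648 - 1922) = -3 - 5570 = -5573)
-n = -1*(-5573) = 5573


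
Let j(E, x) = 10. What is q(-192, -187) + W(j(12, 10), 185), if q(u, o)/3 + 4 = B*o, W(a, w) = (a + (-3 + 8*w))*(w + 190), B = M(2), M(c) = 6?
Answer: 554247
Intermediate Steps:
B = 6
W(a, w) = (190 + w)*(-3 + a + 8*w) (W(a, w) = (-3 + a + 8*w)*(190 + w) = (190 + w)*(-3 + a + 8*w))
q(u, o) = -12 + 18*o (q(u, o) = -12 + 3*(6*o) = -12 + 18*o)
q(-192, -187) + W(j(12, 10), 185) = (-12 + 18*(-187)) + (-570 + 8*185**2 + 190*10 + 1517*185 + 10*185) = (-12 - 3366) + (-570 + 8*34225 + 1900 + 280645 + 1850) = -3378 + (-570 + 273800 + 1900 + 280645 + 1850) = -3378 + 557625 = 554247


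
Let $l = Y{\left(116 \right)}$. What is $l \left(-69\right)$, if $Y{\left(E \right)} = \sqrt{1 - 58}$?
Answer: $- 69 i \sqrt{57} \approx - 520.94 i$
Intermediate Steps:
$Y{\left(E \right)} = i \sqrt{57}$ ($Y{\left(E \right)} = \sqrt{-57} = i \sqrt{57}$)
$l = i \sqrt{57} \approx 7.5498 i$
$l \left(-69\right) = i \sqrt{57} \left(-69\right) = - 69 i \sqrt{57}$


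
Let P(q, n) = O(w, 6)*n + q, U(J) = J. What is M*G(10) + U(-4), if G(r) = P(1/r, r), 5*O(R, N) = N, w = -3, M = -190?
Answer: -2303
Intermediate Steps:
O(R, N) = N/5
P(q, n) = q + 6*n/5 (P(q, n) = ((⅕)*6)*n + q = 6*n/5 + q = q + 6*n/5)
G(r) = 1/r + 6*r/5
M*G(10) + U(-4) = -190*(1/10 + (6/5)*10) - 4 = -190*(⅒ + 12) - 4 = -190*121/10 - 4 = -2299 - 4 = -2303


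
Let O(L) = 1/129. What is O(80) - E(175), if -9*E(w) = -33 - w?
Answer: -8941/387 ≈ -23.103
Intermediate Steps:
E(w) = 11/3 + w/9 (E(w) = -(-33 - w)/9 = 11/3 + w/9)
O(L) = 1/129
O(80) - E(175) = 1/129 - (11/3 + (1/9)*175) = 1/129 - (11/3 + 175/9) = 1/129 - 1*208/9 = 1/129 - 208/9 = -8941/387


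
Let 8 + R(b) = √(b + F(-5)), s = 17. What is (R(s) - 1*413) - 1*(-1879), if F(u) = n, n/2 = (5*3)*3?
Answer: 1458 + √107 ≈ 1468.3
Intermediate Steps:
n = 90 (n = 2*((5*3)*3) = 2*(15*3) = 2*45 = 90)
F(u) = 90
R(b) = -8 + √(90 + b) (R(b) = -8 + √(b + 90) = -8 + √(90 + b))
(R(s) - 1*413) - 1*(-1879) = ((-8 + √(90 + 17)) - 1*413) - 1*(-1879) = ((-8 + √107) - 413) + 1879 = (-421 + √107) + 1879 = 1458 + √107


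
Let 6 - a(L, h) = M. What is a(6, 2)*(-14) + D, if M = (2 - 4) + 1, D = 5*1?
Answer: -93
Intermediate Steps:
D = 5
M = -1 (M = -2 + 1 = -1)
a(L, h) = 7 (a(L, h) = 6 - 1*(-1) = 6 + 1 = 7)
a(6, 2)*(-14) + D = 7*(-14) + 5 = -98 + 5 = -93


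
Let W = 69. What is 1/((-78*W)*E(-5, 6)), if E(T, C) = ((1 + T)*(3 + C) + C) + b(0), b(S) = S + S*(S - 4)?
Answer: 1/161460 ≈ 6.1935e-6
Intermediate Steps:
b(S) = S + S*(-4 + S)
E(T, C) = C + (1 + T)*(3 + C) (E(T, C) = ((1 + T)*(3 + C) + C) + 0*(-3 + 0) = (C + (1 + T)*(3 + C)) + 0*(-3) = (C + (1 + T)*(3 + C)) + 0 = C + (1 + T)*(3 + C))
1/((-78*W)*E(-5, 6)) = 1/((-78*69)*(3 + 2*6 + 3*(-5) + 6*(-5))) = 1/(-5382*(3 + 12 - 15 - 30)) = 1/(-5382*(-30)) = 1/161460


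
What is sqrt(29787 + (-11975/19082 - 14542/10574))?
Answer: sqrt(303154463686693012674)/100886534 ≈ 172.58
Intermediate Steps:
sqrt(29787 + (-11975/19082 - 14542/10574)) = sqrt(29787 + (-11975*1/19082 - 14542*1/10574)) = sqrt(29787 + (-11975/19082 - 7271/5287)) = sqrt(29787 - 202057047/100886534) = sqrt(3004905131211/100886534) = sqrt(303154463686693012674)/100886534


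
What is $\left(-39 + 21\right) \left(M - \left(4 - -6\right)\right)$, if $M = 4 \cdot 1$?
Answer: $108$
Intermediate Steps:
$M = 4$
$\left(-39 + 21\right) \left(M - \left(4 - -6\right)\right) = \left(-39 + 21\right) \left(4 - \left(4 - -6\right)\right) = - 18 \left(4 - \left(4 + 6\right)\right) = - 18 \left(4 - 10\right) = \left(-18\right) \left(-6\right) = 108$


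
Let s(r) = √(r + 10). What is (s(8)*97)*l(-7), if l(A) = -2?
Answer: -582*√2 ≈ -823.07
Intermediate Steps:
s(r) = √(10 + r)
(s(8)*97)*l(-7) = (√(10 + 8)*97)*(-2) = (√18*97)*(-2) = ((3*√2)*97)*(-2) = (291*√2)*(-2) = -582*√2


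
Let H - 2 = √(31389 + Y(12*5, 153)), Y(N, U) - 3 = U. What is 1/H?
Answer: -2/31541 + 3*√3505/31541 ≈ 0.0055676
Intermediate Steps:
Y(N, U) = 3 + U
H = 2 + 3*√3505 (H = 2 + √(31389 + (3 + 153)) = 2 + √(31389 + 156) = 2 + √31545 = 2 + 3*√3505 ≈ 179.61)
1/H = 1/(2 + 3*√3505)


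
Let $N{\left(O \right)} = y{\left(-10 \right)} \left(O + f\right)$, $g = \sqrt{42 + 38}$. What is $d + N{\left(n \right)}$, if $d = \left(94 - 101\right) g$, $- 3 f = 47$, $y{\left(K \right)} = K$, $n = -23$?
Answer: $\frac{1160}{3} - 28 \sqrt{5} \approx 324.06$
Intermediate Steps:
$f = - \frac{47}{3}$ ($f = \left(- \frac{1}{3}\right) 47 = - \frac{47}{3} \approx -15.667$)
$g = 4 \sqrt{5}$ ($g = \sqrt{80} = 4 \sqrt{5} \approx 8.9443$)
$N{\left(O \right)} = \frac{470}{3} - 10 O$ ($N{\left(O \right)} = - 10 \left(O - \frac{47}{3}\right) = - 10 \left(- \frac{47}{3} + O\right) = \frac{470}{3} - 10 O$)
$d = - 28 \sqrt{5}$ ($d = \left(94 - 101\right) 4 \sqrt{5} = - 7 \cdot 4 \sqrt{5} = - 28 \sqrt{5} \approx -62.61$)
$d + N{\left(n \right)} = - 28 \sqrt{5} + \left(\frac{470}{3} - -230\right) = - 28 \sqrt{5} + \left(\frac{470}{3} + 230\right) = - 28 \sqrt{5} + \frac{1160}{3} = \frac{1160}{3} - 28 \sqrt{5}$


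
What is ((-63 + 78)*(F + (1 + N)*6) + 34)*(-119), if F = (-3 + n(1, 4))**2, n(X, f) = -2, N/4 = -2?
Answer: 26299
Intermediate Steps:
N = -8 (N = 4*(-2) = -8)
F = 25 (F = (-3 - 2)**2 = (-5)**2 = 25)
((-63 + 78)*(F + (1 + N)*6) + 34)*(-119) = ((-63 + 78)*(25 + (1 - 8)*6) + 34)*(-119) = (15*(25 - 7*6) + 34)*(-119) = (15*(25 - 42) + 34)*(-119) = (15*(-17) + 34)*(-119) = (-255 + 34)*(-119) = -221*(-119) = 26299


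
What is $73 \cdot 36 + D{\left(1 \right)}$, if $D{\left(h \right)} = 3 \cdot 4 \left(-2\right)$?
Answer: $2604$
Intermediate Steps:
$D{\left(h \right)} = -24$ ($D{\left(h \right)} = 12 \left(-2\right) = -24$)
$73 \cdot 36 + D{\left(1 \right)} = 73 \cdot 36 - 24 = 2628 - 24 = 2604$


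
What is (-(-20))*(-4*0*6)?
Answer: 0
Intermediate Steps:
(-(-20))*(-4*0*6) = (-4*(-5))*(0*6) = 20*0 = 0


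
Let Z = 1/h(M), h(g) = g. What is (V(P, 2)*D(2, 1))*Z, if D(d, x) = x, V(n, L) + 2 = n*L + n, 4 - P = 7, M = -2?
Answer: 11/2 ≈ 5.5000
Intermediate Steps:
P = -3 (P = 4 - 1*7 = 4 - 7 = -3)
V(n, L) = -2 + n + L*n (V(n, L) = -2 + (n*L + n) = -2 + (L*n + n) = -2 + (n + L*n) = -2 + n + L*n)
Z = -½ (Z = 1/(-2) = -½ ≈ -0.50000)
(V(P, 2)*D(2, 1))*Z = ((-2 - 3 + 2*(-3))*1)*(-½) = ((-2 - 3 - 6)*1)*(-½) = -11*1*(-½) = -11*(-½) = 11/2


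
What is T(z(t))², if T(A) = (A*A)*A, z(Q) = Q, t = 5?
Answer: 15625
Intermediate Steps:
T(A) = A³ (T(A) = A²*A = A³)
T(z(t))² = (5³)² = 125² = 15625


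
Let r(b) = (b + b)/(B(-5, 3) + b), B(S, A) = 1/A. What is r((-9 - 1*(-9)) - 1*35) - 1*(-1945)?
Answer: 101245/52 ≈ 1947.0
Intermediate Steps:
B(S, A) = 1/A
r(b) = 2*b/(1/3 + b) (r(b) = (b + b)/(1/3 + b) = (2*b)/(1/3 + b) = 2*b/(1/3 + b))
r((-9 - 1*(-9)) - 1*35) - 1*(-1945) = 6*((-9 - 1*(-9)) - 1*35)/(1 + 3*((-9 - 1*(-9)) - 1*35)) - 1*(-1945) = 6*((-9 + 9) - 35)/(1 + 3*((-9 + 9) - 35)) + 1945 = 6*(0 - 35)/(1 + 3*(0 - 35)) + 1945 = 6*(-35)/(1 + 3*(-35)) + 1945 = 6*(-35)/(1 - 105) + 1945 = 6*(-35)/(-104) + 1945 = 6*(-35)*(-1/104) + 1945 = 105/52 + 1945 = 101245/52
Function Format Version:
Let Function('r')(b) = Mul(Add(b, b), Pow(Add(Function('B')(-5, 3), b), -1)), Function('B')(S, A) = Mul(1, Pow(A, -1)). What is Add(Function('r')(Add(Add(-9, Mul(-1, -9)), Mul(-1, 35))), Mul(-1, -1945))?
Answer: Rational(101245, 52) ≈ 1947.0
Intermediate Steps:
Function('B')(S, A) = Pow(A, -1)
Function('r')(b) = Mul(2, b, Pow(Add(Rational(1, 3), b), -1)) (Function('r')(b) = Mul(Add(b, b), Pow(Add(Pow(3, -1), b), -1)) = Mul(Mul(2, b), Pow(Add(Rational(1, 3), b), -1)) = Mul(2, b, Pow(Add(Rational(1, 3), b), -1)))
Add(Function('r')(Add(Add(-9, Mul(-1, -9)), Mul(-1, 35))), Mul(-1, -1945)) = Add(Mul(6, Add(Add(-9, Mul(-1, -9)), Mul(-1, 35)), Pow(Add(1, Mul(3, Add(Add(-9, Mul(-1, -9)), Mul(-1, 35)))), -1)), Mul(-1, -1945)) = Add(Mul(6, Add(Add(-9, 9), -35), Pow(Add(1, Mul(3, Add(Add(-9, 9), -35))), -1)), 1945) = Add(Mul(6, Add(0, -35), Pow(Add(1, Mul(3, Add(0, -35))), -1)), 1945) = Add(Mul(6, -35, Pow(Add(1, Mul(3, -35)), -1)), 1945) = Add(Mul(6, -35, Pow(Add(1, -105), -1)), 1945) = Add(Mul(6, -35, Pow(-104, -1)), 1945) = Add(Mul(6, -35, Rational(-1, 104)), 1945) = Add(Rational(105, 52), 1945) = Rational(101245, 52)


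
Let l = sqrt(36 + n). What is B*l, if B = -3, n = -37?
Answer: -3*I ≈ -3.0*I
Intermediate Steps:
l = I (l = sqrt(36 - 37) = sqrt(-1) = I ≈ 1.0*I)
B*l = -3*I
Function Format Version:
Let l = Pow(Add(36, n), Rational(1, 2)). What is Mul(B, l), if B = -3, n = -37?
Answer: Mul(-3, I) ≈ Mul(-3.0000, I)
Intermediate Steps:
l = I (l = Pow(Add(36, -37), Rational(1, 2)) = Pow(-1, Rational(1, 2)) = I ≈ Mul(1.0000, I))
Mul(B, l) = Mul(-3, I)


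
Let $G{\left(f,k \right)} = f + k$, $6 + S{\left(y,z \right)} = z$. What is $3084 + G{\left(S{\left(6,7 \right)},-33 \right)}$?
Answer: $3052$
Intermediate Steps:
$S{\left(y,z \right)} = -6 + z$
$3084 + G{\left(S{\left(6,7 \right)},-33 \right)} = 3084 + \left(\left(-6 + 7\right) - 33\right) = 3084 + \left(1 - 33\right) = 3084 - 32 = 3052$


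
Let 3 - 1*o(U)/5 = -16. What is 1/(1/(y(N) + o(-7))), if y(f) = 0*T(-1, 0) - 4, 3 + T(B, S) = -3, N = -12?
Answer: 91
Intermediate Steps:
T(B, S) = -6 (T(B, S) = -3 - 3 = -6)
y(f) = -4 (y(f) = 0*(-6) - 4 = 0 - 4 = -4)
o(U) = 95 (o(U) = 15 - 5*(-16) = 15 + 80 = 95)
1/(1/(y(N) + o(-7))) = 1/(1/(-4 + 95)) = 1/(1/91) = 91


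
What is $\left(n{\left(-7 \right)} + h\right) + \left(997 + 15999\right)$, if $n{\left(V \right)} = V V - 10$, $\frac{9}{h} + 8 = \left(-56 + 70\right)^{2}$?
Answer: $\frac{3202589}{188} \approx 17035.0$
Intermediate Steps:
$h = \frac{9}{188}$ ($h = \frac{9}{-8 + \left(-56 + 70\right)^{2}} = \frac{9}{-8 + 14^{2}} = \frac{9}{-8 + 196} = \frac{9}{188} \approx 0.047872$)
$n{\left(V \right)} = -10 + V^{2}$ ($n{\left(V \right)} = V^{2} - 10 = -10 + V^{2}$)
$\left(n{\left(-7 \right)} + h\right) + \left(997 + 15999\right) = \left(\left(-10 + \left(-7\right)^{2}\right) + \frac{9}{188}\right) + \left(997 + 15999\right) = \left(\left(-10 + 49\right) + \frac{9}{188}\right) + 16996 = \left(39 + \frac{9}{188}\right) + 16996 = \frac{7341}{188} + 16996 = \frac{3202589}{188}$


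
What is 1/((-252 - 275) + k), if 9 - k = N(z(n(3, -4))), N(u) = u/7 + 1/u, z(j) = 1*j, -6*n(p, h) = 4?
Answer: -42/21689 ≈ -0.0019365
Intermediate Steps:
n(p, h) = -2/3 (n(p, h) = -1/6*4 = -2/3)
z(j) = j
N(u) = 1/u + u/7 (N(u) = u*(1/7) + 1/u = u/7 + 1/u = 1/u + u/7)
k = 445/42 (k = 9 - (1/(-2/3) + (1/7)*(-2/3)) = 9 - (-3/2 - 2/21) = 9 - 1*(-67/42) = 9 + 67/42 = 445/42 ≈ 10.595)
1/((-252 - 275) + k) = 1/((-252 - 275) + 445/42) = 1/(-527 + 445/42) = 1/(-21689/42) = -42/21689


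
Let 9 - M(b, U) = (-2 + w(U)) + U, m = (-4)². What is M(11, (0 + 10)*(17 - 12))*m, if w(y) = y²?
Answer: -40624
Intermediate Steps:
m = 16
M(b, U) = 11 - U - U² (M(b, U) = 9 - ((-2 + U²) + U) = 9 - (-2 + U + U²) = 9 + (2 - U - U²) = 11 - U - U²)
M(11, (0 + 10)*(17 - 12))*m = (11 - (0 + 10)*(17 - 12) - ((0 + 10)*(17 - 12))²)*16 = (11 - 10*5 - (10*5)²)*16 = (11 - 1*50 - 1*50²)*16 = (11 - 50 - 1*2500)*16 = (11 - 50 - 2500)*16 = -2539*16 = -40624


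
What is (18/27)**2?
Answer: 4/9 ≈ 0.44444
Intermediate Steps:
(18/27)**2 = (18*(1/27))**2 = (2/3)**2 = 4/9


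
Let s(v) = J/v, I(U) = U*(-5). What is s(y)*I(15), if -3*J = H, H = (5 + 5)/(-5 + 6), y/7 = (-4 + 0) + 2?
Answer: -125/7 ≈ -17.857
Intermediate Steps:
y = -14 (y = 7*((-4 + 0) + 2) = 7*(-4 + 2) = 7*(-2) = -14)
H = 10 (H = 10/1 = 10*1 = 10)
J = -10/3 (J = -⅓*10 = -10/3 ≈ -3.3333)
I(U) = -5*U
s(v) = -10/(3*v)
s(y)*I(15) = (-10/3/(-14))*(-5*15) = -10/3*(-1/14)*(-75) = (5/21)*(-75) = -125/7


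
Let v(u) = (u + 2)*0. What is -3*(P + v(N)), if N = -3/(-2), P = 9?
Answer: -27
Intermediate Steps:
N = 3/2 (N = -3*(-½) = 3/2 ≈ 1.5000)
v(u) = 0 (v(u) = (2 + u)*0 = 0)
-3*(P + v(N)) = -3*(9 + 0) = -3*9 = -27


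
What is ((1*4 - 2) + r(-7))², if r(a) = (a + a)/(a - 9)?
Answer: 529/64 ≈ 8.2656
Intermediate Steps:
r(a) = 2*a/(-9 + a) (r(a) = (2*a)/(-9 + a) = 2*a/(-9 + a))
((1*4 - 2) + r(-7))² = ((1*4 - 2) + 2*(-7)/(-9 - 7))² = ((4 - 2) + 2*(-7)/(-16))² = (2 + 2*(-7)*(-1/16))² = (2 + 7/8)² = (23/8)² = 529/64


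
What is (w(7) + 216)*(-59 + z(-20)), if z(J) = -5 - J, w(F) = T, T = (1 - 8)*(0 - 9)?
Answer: -12276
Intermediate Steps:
T = 63 (T = -7*(-9) = 63)
w(F) = 63
(w(7) + 216)*(-59 + z(-20)) = (63 + 216)*(-59 + (-5 - 1*(-20))) = 279*(-59 + (-5 + 20)) = 279*(-59 + 15) = 279*(-44) = -12276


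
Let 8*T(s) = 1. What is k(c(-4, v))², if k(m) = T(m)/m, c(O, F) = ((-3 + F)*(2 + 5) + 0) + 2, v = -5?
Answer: 1/186624 ≈ 5.3584e-6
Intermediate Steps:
T(s) = ⅛ (T(s) = (⅛)*1 = ⅛)
c(O, F) = -19 + 7*F (c(O, F) = ((-3 + F)*7 + 0) + 2 = ((-21 + 7*F) + 0) + 2 = (-21 + 7*F) + 2 = -19 + 7*F)
k(m) = 1/(8*m)
k(c(-4, v))² = (1/(8*(-19 + 7*(-5))))² = (1/(8*(-19 - 35)))² = ((⅛)/(-54))² = ((⅛)*(-1/54))² = (-1/432)² = 1/186624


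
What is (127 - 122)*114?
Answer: 570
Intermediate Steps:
(127 - 122)*114 = 5*114 = 570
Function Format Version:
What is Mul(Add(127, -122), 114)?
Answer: 570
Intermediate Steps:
Mul(Add(127, -122), 114) = Mul(5, 114) = 570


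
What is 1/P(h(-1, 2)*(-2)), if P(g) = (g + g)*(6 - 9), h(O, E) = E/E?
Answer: 1/12 ≈ 0.083333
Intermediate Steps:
h(O, E) = 1
P(g) = -6*g (P(g) = (2*g)*(-3) = -6*g)
1/P(h(-1, 2)*(-2)) = 1/(-6*(-2)) = 1/12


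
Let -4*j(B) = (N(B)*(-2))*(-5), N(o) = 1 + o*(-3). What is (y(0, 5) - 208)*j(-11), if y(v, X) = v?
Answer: 17680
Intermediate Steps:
N(o) = 1 - 3*o
j(B) = -5/2 + 15*B/2 (j(B) = -(1 - 3*B)*(-2)*(-5)/4 = -(-2 + 6*B)*(-5)/4 = -(10 - 30*B)/4 = -5/2 + 15*B/2)
(y(0, 5) - 208)*j(-11) = (0 - 208)*(-5/2 + (15/2)*(-11)) = -208*(-5/2 - 165/2) = -208*(-85) = 17680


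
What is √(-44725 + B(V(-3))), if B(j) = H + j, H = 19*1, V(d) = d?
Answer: I*√44709 ≈ 211.45*I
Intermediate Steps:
H = 19
B(j) = 19 + j
√(-44725 + B(V(-3))) = √(-44725 + (19 - 3)) = √(-44725 + 16) = √(-44709) = I*√44709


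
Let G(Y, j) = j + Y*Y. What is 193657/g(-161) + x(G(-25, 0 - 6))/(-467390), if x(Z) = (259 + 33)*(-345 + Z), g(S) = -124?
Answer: -1460052681/934780 ≈ -1561.9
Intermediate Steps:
G(Y, j) = j + Y²
x(Z) = -100740 + 292*Z (x(Z) = 292*(-345 + Z) = -100740 + 292*Z)
193657/g(-161) + x(G(-25, 0 - 6))/(-467390) = 193657/(-124) + (-100740 + 292*((0 - 6) + (-25)²))/(-467390) = 193657*(-1/124) + (-100740 + 292*(-6 + 625))*(-1/467390) = -6247/4 + (-100740 + 292*619)*(-1/467390) = -6247/4 + (-100740 + 180748)*(-1/467390) = -6247/4 + 80008*(-1/467390) = -6247/4 - 40004/233695 = -1460052681/934780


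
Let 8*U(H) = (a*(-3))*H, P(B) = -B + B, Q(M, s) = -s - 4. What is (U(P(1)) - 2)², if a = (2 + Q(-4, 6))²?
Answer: 4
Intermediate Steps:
Q(M, s) = -4 - s
a = 64 (a = (2 + (-4 - 1*6))² = (2 + (-4 - 6))² = (2 - 10)² = (-8)² = 64)
P(B) = 0
U(H) = -24*H (U(H) = ((64*(-3))*H)/8 = (-192*H)/8 = -24*H)
(U(P(1)) - 2)² = (-24*0 - 2)² = (0 - 2)² = (-2)² = 4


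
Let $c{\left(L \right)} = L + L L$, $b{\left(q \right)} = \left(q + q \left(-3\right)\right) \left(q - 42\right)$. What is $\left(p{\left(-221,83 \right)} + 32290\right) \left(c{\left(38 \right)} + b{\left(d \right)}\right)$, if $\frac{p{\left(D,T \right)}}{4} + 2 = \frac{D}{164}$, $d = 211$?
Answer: $- \frac{92416842076}{41} \approx -2.2541 \cdot 10^{9}$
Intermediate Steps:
$p{\left(D,T \right)} = -8 + \frac{D}{41}$ ($p{\left(D,T \right)} = -8 + 4 \frac{D}{164} = -8 + \frac{D}{41}$)
$b{\left(q \right)} = - 2 q \left(-42 + q\right)$ ($b{\left(q \right)} = \left(q - 3 q\right) \left(-42 + q\right) = - 2 q \left(-42 + q\right)$)
$c{\left(L \right)} = L + L^{2}$
$\left(p{\left(-221,83 \right)} + 32290\right) \left(c{\left(38 \right)} + b{\left(d \right)}\right) = \left(\left(-8 + \frac{1}{41} \left(-221\right)\right) + 32290\right) \left(38 \left(1 + 38\right) + 2 \cdot 211 \left(42 - 211\right)\right) = \left(\left(-8 - \frac{221}{41}\right) + 32290\right) \left(38 \cdot 39 + 2 \cdot 211 \left(42 - 211\right)\right) = \left(- \frac{549}{41} + 32290\right) \left(1482 + 2 \cdot 211 \left(-169\right)\right) = \frac{1323341 \left(1482 - 71318\right)}{41} = \frac{1323341}{41} \left(-69836\right) = - \frac{92416842076}{41}$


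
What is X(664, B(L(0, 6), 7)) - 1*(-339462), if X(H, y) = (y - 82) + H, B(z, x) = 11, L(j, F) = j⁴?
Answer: 340055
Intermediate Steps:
X(H, y) = -82 + H + y (X(H, y) = (-82 + y) + H = -82 + H + y)
X(664, B(L(0, 6), 7)) - 1*(-339462) = (-82 + 664 + 11) - 1*(-339462) = 593 + 339462 = 340055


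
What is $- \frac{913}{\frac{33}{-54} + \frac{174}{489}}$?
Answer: $\frac{2678742}{749} \approx 3576.4$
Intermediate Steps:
$- \frac{913}{\frac{33}{-54} + \frac{174}{489}} = - \frac{913}{33 \left(- \frac{1}{54}\right) + 174 \cdot \frac{1}{489}} = - \frac{913}{- \frac{11}{18} + \frac{58}{163}} = - \frac{913}{- \frac{749}{2934}} = \left(-913\right) \left(- \frac{2934}{749}\right) = \frac{2678742}{749}$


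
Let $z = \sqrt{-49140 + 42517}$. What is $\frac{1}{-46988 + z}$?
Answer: $- \frac{46988}{2207878767} - \frac{i \sqrt{6623}}{2207878767} \approx -2.1282 \cdot 10^{-5} - 3.686 \cdot 10^{-8} i$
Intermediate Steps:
$z = i \sqrt{6623}$ ($z = \sqrt{-6623} = i \sqrt{6623} \approx 81.382 i$)
$\frac{1}{-46988 + z} = \frac{1}{-46988 + i \sqrt{6623}}$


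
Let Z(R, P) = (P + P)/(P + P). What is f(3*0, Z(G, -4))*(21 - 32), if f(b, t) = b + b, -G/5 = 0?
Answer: 0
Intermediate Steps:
G = 0 (G = -5*0 = 0)
Z(R, P) = 1 (Z(R, P) = (2*P)/((2*P)) = (2*P)*(1/(2*P)) = 1)
f(b, t) = 2*b
f(3*0, Z(G, -4))*(21 - 32) = (2*(3*0))*(21 - 32) = (2*0)*(-11) = 0*(-11) = 0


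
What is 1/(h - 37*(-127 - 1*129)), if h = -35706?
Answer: -1/26234 ≈ -3.8118e-5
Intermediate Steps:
1/(h - 37*(-127 - 1*129)) = 1/(-35706 - 37*(-127 - 1*129)) = 1/(-35706 - 37*(-127 - 129)) = 1/(-35706 - 37*(-256)) = 1/(-35706 + 9472) = 1/(-26234) = -1/26234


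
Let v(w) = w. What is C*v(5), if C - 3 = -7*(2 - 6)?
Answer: 155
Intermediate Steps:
C = 31 (C = 3 - 7*(2 - 6) = 3 - 7*(-4) = 3 + 28 = 31)
C*v(5) = 31*5 = 155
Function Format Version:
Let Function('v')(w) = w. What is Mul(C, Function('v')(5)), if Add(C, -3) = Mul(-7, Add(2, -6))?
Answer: 155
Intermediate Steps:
C = 31 (C = Add(3, Mul(-7, Add(2, -6))) = Add(3, Mul(-7, -4)) = Add(3, 28) = 31)
Mul(C, Function('v')(5)) = Mul(31, 5) = 155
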